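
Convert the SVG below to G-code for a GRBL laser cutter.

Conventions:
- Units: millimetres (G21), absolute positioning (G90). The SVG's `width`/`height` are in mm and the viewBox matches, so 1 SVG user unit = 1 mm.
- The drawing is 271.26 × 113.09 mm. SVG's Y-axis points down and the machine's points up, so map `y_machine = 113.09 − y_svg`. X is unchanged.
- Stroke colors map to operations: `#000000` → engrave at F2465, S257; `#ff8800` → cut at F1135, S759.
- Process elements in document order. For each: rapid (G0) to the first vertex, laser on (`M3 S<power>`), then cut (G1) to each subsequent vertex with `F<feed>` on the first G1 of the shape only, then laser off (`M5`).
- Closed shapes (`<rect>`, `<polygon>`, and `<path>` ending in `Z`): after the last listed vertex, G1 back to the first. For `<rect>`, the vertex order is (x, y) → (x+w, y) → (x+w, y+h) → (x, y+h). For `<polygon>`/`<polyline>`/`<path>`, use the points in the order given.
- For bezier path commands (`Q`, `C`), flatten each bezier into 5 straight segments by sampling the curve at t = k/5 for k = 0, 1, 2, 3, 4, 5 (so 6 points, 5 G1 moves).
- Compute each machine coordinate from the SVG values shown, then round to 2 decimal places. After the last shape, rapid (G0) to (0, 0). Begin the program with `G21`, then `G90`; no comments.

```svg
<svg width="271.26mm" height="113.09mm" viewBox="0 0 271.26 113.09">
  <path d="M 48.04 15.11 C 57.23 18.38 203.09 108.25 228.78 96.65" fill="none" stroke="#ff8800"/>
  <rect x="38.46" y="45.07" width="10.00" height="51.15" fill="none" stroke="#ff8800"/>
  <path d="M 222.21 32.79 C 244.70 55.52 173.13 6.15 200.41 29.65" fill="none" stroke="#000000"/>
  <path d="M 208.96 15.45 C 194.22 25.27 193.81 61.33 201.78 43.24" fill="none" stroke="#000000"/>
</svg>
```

G21
G90
G0 X48.04 Y97.98
M3 S759
G1 X67.90 Y87.13 F1135
G1 X108.23 Y64.52
G1 X156.71 Y39.19
G1 X201.00 Y20.15
G1 X228.78 Y16.44
M5
G0 X38.46 Y68.02
M3 S759
G1 X48.46 Y68.02 F1135
G1 X48.46 Y16.87
G1 X38.46 Y16.87
G1 X38.46 Y68.02
M5
G0 X222.21 Y80.30
M3 S257
G1 X225.96 Y74.15 F2465
G1 X216.40 Y78.35
G1 X202.78 Y85.94
G1 X194.36 Y89.96
G1 X200.41 Y83.44
M5
G0 X208.96 Y97.64
M3 S257
G1 X201.79 Y89.24 F2465
G1 X197.77 Y78.41
G1 X196.62 Y68.99
G1 X198.05 Y64.85
G1 X201.78 Y69.85
M5
G0 X0.00 Y0.00

1 u = 1 mm; y_m = 113.09 − y.

[1] `<path>` cubic bezier, #ff8800→cut S759 F1135: (48.04,97.98) → (67.90,87.13) → (108.23,64.52) → (156.71,39.19) → (201.00,20.15) → (228.78,16.44)

[2] `<rect>` rectangle, #ff8800→cut S759 F1135: (38.46,68.02) → (48.46,68.02) → (48.46,16.87) → (38.46,16.87) → (38.46,68.02) (closed)

[3] `<path>` cubic bezier, #000000→engrave S257 F2465: (222.21,80.30) → (225.96,74.15) → (216.40,78.35) → (202.78,85.94) → (194.36,89.96) → (200.41,83.44)

[4] `<path>` cubic bezier, #000000→engrave S257 F2465: (208.96,97.64) → (201.79,89.24) → (197.77,78.41) → (196.62,68.99) → (198.05,64.85) → (201.78,69.85)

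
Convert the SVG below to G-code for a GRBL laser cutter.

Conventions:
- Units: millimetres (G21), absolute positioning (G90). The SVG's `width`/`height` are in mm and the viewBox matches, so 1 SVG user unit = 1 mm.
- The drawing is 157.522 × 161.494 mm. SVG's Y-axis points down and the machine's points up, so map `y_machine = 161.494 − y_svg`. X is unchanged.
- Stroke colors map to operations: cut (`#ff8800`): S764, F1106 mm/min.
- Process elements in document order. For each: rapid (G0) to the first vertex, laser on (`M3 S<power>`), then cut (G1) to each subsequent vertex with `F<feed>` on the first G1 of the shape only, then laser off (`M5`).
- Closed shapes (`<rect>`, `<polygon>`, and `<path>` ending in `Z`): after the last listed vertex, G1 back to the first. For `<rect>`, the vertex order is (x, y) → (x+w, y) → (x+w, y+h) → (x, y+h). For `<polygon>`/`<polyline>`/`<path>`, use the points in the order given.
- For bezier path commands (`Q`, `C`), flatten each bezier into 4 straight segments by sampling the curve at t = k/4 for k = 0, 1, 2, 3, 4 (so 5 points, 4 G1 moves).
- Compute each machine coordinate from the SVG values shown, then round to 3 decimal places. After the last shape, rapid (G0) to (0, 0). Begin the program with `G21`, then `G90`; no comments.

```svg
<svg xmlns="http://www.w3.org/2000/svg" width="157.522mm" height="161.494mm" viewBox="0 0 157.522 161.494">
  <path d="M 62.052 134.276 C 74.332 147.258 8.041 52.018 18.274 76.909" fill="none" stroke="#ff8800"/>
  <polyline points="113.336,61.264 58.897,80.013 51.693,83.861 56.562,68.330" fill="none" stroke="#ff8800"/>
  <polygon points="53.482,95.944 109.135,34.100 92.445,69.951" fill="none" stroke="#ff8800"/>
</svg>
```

1 u = 1 mm; y_m = 161.494 − y.

[1] `<path>` cubic bezier, #ff8800→cut S764 F1106: (62.052,27.218) → (58.953,34.205) → (40.931,60.367) → (22.524,84.297) → (18.274,84.585)

[2] `<polyline>` open polyline, #ff8800→cut S764 F1106: (113.336,100.230) → (58.897,81.481) → (51.693,77.633) → (56.562,93.164)

[3] `<polygon>` closed polygon, #ff8800→cut S764 F1106: (53.482,65.550) → (109.135,127.394) → (92.445,91.543) → (53.482,65.550) (closed)

G21
G90
G0 X62.052 Y27.218
M3 S764
G1 X58.953 Y34.205 F1106
G1 X40.931 Y60.367
G1 X22.524 Y84.297
G1 X18.274 Y84.585
M5
G0 X113.336 Y100.230
M3 S764
G1 X58.897 Y81.481 F1106
G1 X51.693 Y77.633
G1 X56.562 Y93.164
M5
G0 X53.482 Y65.550
M3 S764
G1 X109.135 Y127.394 F1106
G1 X92.445 Y91.543
G1 X53.482 Y65.550
M5
G0 X0.000 Y0.000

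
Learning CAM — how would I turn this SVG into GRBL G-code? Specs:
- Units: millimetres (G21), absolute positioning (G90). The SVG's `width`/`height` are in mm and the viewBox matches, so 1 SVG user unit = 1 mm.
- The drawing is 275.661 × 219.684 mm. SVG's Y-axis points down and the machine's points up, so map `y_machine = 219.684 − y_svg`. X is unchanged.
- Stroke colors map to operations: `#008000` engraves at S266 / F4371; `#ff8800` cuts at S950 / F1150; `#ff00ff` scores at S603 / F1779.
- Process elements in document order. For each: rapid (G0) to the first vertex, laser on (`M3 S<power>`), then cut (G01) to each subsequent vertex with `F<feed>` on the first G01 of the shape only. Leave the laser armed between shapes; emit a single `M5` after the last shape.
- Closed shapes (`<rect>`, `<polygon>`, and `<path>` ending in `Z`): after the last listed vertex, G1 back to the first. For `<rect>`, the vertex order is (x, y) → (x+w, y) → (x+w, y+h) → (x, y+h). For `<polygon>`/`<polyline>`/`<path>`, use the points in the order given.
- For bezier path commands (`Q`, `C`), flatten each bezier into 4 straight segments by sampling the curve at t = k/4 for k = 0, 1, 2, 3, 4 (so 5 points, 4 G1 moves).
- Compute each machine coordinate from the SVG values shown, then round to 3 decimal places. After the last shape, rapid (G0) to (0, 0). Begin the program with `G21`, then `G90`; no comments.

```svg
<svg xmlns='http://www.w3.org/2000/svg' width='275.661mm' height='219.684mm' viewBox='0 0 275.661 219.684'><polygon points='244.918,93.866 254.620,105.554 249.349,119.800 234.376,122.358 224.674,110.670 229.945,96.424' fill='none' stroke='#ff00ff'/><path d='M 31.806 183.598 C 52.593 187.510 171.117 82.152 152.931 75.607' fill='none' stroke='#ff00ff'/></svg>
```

G21
G90
G0 X244.918 Y125.818
M3 S603
G01 X254.620 Y114.130 F1779
G01 X249.349 Y99.884
G01 X234.376 Y97.326
G01 X224.674 Y109.014
G01 X229.945 Y123.260
G01 X244.918 Y125.818
G0 X31.806 Y36.086
M3 S603
G01 X62.059 Y50.389 F1779
G01 X106.983 Y86.160
G01 X144.601 Y123.892
G01 X152.931 Y144.077
M5
G0 X0.000 Y0.000

Since the viewBox matches the mm dimensions, user units are millimetres directly. The only transform is the Y-flip y_m = 219.684 − y_svg.

Shape 1 is a regular polygon drawn with `<polygon>`. Its stroke #ff00ff means score at S603, F1779. After flipping Y the toolpath is (244.918,125.818) → (254.620,114.130) → (249.349,99.884) → (234.376,97.326) → (224.674,109.014) → (229.945,123.260) → (244.918,125.818), returning to the start.

Shape 2 is a cubic bezier drawn with `<path>`. Its stroke #ff00ff means score at S603, F1779. After flipping Y the toolpath is (31.806,36.086) → (62.059,50.389) → (106.983,86.160) → (144.601,123.892) → (152.931,144.077).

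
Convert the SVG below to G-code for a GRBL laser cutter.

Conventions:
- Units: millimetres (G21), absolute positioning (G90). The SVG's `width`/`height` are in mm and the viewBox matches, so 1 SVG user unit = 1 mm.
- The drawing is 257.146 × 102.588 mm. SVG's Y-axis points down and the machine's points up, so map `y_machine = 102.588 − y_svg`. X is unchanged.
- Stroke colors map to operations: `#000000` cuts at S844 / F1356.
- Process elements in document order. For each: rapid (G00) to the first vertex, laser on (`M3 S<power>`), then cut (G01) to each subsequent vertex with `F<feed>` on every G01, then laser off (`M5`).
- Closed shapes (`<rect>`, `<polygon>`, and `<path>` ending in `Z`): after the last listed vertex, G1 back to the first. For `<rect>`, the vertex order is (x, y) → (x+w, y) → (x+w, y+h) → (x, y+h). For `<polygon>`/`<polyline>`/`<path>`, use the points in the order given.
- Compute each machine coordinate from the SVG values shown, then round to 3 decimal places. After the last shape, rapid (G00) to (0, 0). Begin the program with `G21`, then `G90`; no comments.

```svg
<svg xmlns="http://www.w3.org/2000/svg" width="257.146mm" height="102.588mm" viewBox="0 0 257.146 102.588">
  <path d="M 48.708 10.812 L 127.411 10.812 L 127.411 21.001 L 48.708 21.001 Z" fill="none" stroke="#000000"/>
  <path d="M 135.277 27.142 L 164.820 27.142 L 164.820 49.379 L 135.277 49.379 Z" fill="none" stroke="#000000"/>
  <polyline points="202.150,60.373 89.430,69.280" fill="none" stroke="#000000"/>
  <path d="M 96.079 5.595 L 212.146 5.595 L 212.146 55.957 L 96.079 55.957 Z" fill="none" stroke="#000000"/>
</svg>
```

G21
G90
G00 X48.708 Y91.776
M3 S844
G01 X127.411 Y91.776 F1356
G01 X127.411 Y81.587 F1356
G01 X48.708 Y81.587 F1356
G01 X48.708 Y91.776 F1356
M5
G00 X135.277 Y75.446
M3 S844
G01 X164.820 Y75.446 F1356
G01 X164.820 Y53.209 F1356
G01 X135.277 Y53.209 F1356
G01 X135.277 Y75.446 F1356
M5
G00 X202.150 Y42.215
M3 S844
G01 X89.430 Y33.308 F1356
M5
G00 X96.079 Y96.993
M3 S844
G01 X212.146 Y96.993 F1356
G01 X212.146 Y46.631 F1356
G01 X96.079 Y46.631 F1356
G01 X96.079 Y96.993 F1356
M5
G00 X0.000 Y0.000

viewBox `0 0 257.146 102.588` with mm width/height → 1 unit = 1 mm. Flip: y_m = 102.588 − y_svg.

**Shape 1** — `<path>` rectangle, stroke `#000000` → cut (S844, F1356). Machine vertices: (48.708,91.776) → (127.411,91.776) → (127.411,81.587) → (48.708,81.587) → (48.708,91.776). Closed: final G1 returns to the first vertex.

**Shape 2** — `<path>` rectangle, stroke `#000000` → cut (S844, F1356). Machine vertices: (135.277,75.446) → (164.820,75.446) → (164.820,53.209) → (135.277,53.209) → (135.277,75.446). Closed: final G1 returns to the first vertex.

**Shape 3** — `<polyline>` line segment, stroke `#000000` → cut (S844, F1356). Machine vertices: (202.150,42.215) → (89.430,33.308). Open path.

**Shape 4** — `<path>` rectangle, stroke `#000000` → cut (S844, F1356). Machine vertices: (96.079,96.993) → (212.146,96.993) → (212.146,46.631) → (96.079,46.631) → (96.079,96.993). Closed: final G1 returns to the first vertex.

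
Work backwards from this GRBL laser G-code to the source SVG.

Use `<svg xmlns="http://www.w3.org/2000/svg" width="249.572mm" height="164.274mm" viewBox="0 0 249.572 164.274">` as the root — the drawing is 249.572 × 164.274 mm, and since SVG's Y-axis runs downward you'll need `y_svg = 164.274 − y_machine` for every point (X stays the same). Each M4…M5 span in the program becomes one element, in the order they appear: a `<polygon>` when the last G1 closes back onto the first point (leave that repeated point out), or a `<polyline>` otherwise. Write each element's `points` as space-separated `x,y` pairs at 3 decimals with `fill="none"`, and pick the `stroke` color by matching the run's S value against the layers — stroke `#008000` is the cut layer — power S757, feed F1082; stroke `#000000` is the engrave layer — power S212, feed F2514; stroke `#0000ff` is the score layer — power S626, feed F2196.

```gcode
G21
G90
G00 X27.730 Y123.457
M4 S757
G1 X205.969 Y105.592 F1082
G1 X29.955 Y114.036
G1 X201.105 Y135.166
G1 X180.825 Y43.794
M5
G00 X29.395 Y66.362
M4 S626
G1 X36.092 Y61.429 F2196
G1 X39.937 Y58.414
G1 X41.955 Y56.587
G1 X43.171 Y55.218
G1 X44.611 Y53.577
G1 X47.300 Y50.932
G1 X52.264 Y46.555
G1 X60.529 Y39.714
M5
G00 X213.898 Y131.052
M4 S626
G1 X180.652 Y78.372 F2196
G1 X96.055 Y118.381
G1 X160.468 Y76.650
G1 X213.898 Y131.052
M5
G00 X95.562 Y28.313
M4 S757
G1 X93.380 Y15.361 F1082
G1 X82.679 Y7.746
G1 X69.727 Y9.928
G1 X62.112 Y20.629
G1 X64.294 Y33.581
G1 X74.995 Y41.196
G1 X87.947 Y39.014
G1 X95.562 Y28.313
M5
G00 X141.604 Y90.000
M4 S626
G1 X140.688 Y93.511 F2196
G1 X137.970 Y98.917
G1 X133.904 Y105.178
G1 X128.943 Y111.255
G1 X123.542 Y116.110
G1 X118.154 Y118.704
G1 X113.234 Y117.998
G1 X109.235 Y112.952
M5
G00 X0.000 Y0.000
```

<svg xmlns="http://www.w3.org/2000/svg" width="249.572mm" height="164.274mm" viewBox="0 0 249.572 164.274">
  <polyline points="27.730,40.817 205.969,58.682 29.955,50.238 201.105,29.108 180.825,120.480" fill="none" stroke="#008000"/>
  <polyline points="29.395,97.912 36.092,102.845 39.937,105.860 41.955,107.687 43.171,109.056 44.611,110.697 47.300,113.342 52.264,117.719 60.529,124.560" fill="none" stroke="#0000ff"/>
  <polygon points="213.898,33.222 180.652,85.902 96.055,45.893 160.468,87.624" fill="none" stroke="#0000ff"/>
  <polygon points="95.562,135.961 93.380,148.913 82.679,156.528 69.727,154.346 62.112,143.645 64.294,130.693 74.995,123.078 87.947,125.260" fill="none" stroke="#008000"/>
  <polyline points="141.604,74.274 140.688,70.763 137.970,65.357 133.904,59.096 128.943,53.019 123.542,48.164 118.154,45.570 113.234,46.276 109.235,51.322" fill="none" stroke="#0000ff"/>
</svg>

y_svg = 164.274 − y_m.

[1] S757→`#008000` (cut); open run; points: 27.730,40.817 205.969,58.682 29.955,50.238 201.105,29.108 180.825,120.480

[2] S626→`#0000ff` (score); open run; points: 29.395,97.912 36.092,102.845 39.937,105.860 41.955,107.687 43.171,109.056 44.611,110.697 47.300,113.342 52.264,117.719 60.529,124.560

[3] S626→`#0000ff` (score); closed run; points: 213.898,33.222 180.652,85.902 96.055,45.893 160.468,87.624

[4] S757→`#008000` (cut); closed run; points: 95.562,135.961 93.380,148.913 82.679,156.528 69.727,154.346 62.112,143.645 64.294,130.693 74.995,123.078 87.947,125.260

[5] S626→`#0000ff` (score); open run; points: 141.604,74.274 140.688,70.763 137.970,65.357 133.904,59.096 128.943,53.019 123.542,48.164 118.154,45.570 113.234,46.276 109.235,51.322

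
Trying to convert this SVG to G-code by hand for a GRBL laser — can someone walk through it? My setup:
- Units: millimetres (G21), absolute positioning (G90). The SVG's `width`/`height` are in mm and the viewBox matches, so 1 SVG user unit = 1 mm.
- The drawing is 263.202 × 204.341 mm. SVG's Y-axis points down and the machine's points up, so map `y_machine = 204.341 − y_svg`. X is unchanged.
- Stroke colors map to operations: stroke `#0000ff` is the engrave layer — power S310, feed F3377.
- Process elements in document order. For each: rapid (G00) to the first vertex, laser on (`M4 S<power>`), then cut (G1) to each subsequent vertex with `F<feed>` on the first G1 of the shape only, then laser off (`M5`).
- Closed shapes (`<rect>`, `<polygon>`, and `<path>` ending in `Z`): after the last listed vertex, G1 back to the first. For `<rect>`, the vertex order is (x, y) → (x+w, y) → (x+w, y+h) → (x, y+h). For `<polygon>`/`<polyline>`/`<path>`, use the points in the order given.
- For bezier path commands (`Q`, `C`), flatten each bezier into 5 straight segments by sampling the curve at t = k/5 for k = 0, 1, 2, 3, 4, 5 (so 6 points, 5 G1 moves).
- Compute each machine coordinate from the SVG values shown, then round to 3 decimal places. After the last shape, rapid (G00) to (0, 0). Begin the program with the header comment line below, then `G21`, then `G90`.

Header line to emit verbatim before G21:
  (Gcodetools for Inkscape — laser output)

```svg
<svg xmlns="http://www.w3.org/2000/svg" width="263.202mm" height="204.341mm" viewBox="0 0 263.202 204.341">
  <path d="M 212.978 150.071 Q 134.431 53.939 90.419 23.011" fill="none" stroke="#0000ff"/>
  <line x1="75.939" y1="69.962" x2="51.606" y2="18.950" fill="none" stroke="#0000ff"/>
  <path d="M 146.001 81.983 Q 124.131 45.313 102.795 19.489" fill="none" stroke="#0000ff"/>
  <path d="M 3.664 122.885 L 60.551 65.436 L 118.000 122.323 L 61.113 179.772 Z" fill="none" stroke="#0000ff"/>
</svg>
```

viewBox `0 0 263.202 204.341` with mm width/height → 1 unit = 1 mm. Flip: y_m = 204.341 − y_svg.

**Shape 1** — `<path>` quadratic bezier, stroke `#0000ff` → engrave (S310, F3377). Control points (SVG): P0=(212.978,150.071), P1=(134.431,53.939), P2=(90.419,23.011); sampled at t=k/5. Machine vertices: (212.978,54.270) → (182.941,90.115) → (155.666,120.743) → (131.154,146.155) → (109.405,166.351) → (90.419,181.330). Open path.

**Shape 2** — `<line>` line segment, stroke `#0000ff` → engrave (S310, F3377). Machine vertices: (75.939,134.379) → (51.606,185.391). Open path.

**Shape 3** — `<path>` quadratic bezier, stroke `#0000ff` → engrave (S310, F3377). Control points (SVG): P0=(146.001,81.983), P1=(124.131,45.313), P2=(102.795,19.489); sampled at t=k/5. Machine vertices: (146.001,122.358) → (137.274,136.592) → (128.590,149.959) → (119.949,162.457) → (111.351,174.089) → (102.795,184.852). Open path.

**Shape 4** — `<path>` regular polygon, stroke `#0000ff` → engrave (S310, F3377). Machine vertices: (3.664,81.456) → (60.551,138.905) → (118.000,82.018) → (61.113,24.569) → (3.664,81.456). Closed: final G1 returns to the first vertex.

(Gcodetools for Inkscape — laser output)
G21
G90
G00 X212.978 Y54.270
M4 S310
G1 X182.941 Y90.115 F3377
G1 X155.666 Y120.743
G1 X131.154 Y146.155
G1 X109.405 Y166.351
G1 X90.419 Y181.330
M5
G00 X75.939 Y134.379
M4 S310
G1 X51.606 Y185.391 F3377
M5
G00 X146.001 Y122.358
M4 S310
G1 X137.274 Y136.592 F3377
G1 X128.590 Y149.959
G1 X119.949 Y162.457
G1 X111.351 Y174.089
G1 X102.795 Y184.852
M5
G00 X3.664 Y81.456
M4 S310
G1 X60.551 Y138.905 F3377
G1 X118.000 Y82.018
G1 X61.113 Y24.569
G1 X3.664 Y81.456
M5
G00 X0.000 Y0.000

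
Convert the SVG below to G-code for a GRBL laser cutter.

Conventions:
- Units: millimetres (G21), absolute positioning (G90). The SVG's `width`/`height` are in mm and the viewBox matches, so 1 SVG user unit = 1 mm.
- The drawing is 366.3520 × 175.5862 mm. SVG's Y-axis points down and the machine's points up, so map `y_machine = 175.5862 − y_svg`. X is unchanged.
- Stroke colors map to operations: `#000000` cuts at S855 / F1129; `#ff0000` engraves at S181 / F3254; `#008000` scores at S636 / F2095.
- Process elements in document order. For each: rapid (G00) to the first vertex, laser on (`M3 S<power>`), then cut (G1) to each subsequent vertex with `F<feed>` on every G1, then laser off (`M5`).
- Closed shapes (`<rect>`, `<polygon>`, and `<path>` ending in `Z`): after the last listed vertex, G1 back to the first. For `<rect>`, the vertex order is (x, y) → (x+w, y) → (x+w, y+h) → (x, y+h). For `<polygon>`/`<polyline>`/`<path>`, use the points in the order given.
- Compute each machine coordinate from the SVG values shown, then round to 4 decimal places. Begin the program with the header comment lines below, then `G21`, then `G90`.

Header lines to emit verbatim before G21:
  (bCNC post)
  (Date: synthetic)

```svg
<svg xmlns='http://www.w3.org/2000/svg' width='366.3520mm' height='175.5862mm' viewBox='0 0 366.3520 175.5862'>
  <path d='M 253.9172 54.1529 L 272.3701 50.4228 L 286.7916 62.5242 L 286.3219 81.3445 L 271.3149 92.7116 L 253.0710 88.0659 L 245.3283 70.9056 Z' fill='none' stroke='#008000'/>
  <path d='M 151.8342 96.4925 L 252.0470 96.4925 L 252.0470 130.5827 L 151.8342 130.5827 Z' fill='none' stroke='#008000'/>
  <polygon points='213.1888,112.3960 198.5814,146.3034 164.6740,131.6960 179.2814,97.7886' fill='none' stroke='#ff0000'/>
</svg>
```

1 u = 1 mm; y_m = 175.5862 − y.

[1] `<path>` regular polygon, #008000→score S636 F2095: (253.9172,121.4333) → (272.3701,125.1634) → (286.7916,113.0620) → (286.3219,94.2417) → (271.3149,82.8746) → (253.0710,87.5203) → (245.3283,104.6806) → (253.9172,121.4333) (closed)

[2] `<path>` rectangle, #008000→score S636 F2095: (151.8342,79.0937) → (252.0470,79.0937) → (252.0470,45.0035) → (151.8342,45.0035) → (151.8342,79.0937) (closed)

[3] `<polygon>` regular polygon, #ff0000→engrave S181 F3254: (213.1888,63.1902) → (198.5814,29.2828) → (164.6740,43.8902) → (179.2814,77.7976) → (213.1888,63.1902) (closed)

(bCNC post)
(Date: synthetic)
G21
G90
G00 X253.9172 Y121.4333
M3 S636
G1 X272.3701 Y125.1634 F2095
G1 X286.7916 Y113.0620 F2095
G1 X286.3219 Y94.2417 F2095
G1 X271.3149 Y82.8746 F2095
G1 X253.0710 Y87.5203 F2095
G1 X245.3283 Y104.6806 F2095
G1 X253.9172 Y121.4333 F2095
M5
G00 X151.8342 Y79.0937
M3 S636
G1 X252.0470 Y79.0937 F2095
G1 X252.0470 Y45.0035 F2095
G1 X151.8342 Y45.0035 F2095
G1 X151.8342 Y79.0937 F2095
M5
G00 X213.1888 Y63.1902
M3 S181
G1 X198.5814 Y29.2828 F3254
G1 X164.6740 Y43.8902 F3254
G1 X179.2814 Y77.7976 F3254
G1 X213.1888 Y63.1902 F3254
M5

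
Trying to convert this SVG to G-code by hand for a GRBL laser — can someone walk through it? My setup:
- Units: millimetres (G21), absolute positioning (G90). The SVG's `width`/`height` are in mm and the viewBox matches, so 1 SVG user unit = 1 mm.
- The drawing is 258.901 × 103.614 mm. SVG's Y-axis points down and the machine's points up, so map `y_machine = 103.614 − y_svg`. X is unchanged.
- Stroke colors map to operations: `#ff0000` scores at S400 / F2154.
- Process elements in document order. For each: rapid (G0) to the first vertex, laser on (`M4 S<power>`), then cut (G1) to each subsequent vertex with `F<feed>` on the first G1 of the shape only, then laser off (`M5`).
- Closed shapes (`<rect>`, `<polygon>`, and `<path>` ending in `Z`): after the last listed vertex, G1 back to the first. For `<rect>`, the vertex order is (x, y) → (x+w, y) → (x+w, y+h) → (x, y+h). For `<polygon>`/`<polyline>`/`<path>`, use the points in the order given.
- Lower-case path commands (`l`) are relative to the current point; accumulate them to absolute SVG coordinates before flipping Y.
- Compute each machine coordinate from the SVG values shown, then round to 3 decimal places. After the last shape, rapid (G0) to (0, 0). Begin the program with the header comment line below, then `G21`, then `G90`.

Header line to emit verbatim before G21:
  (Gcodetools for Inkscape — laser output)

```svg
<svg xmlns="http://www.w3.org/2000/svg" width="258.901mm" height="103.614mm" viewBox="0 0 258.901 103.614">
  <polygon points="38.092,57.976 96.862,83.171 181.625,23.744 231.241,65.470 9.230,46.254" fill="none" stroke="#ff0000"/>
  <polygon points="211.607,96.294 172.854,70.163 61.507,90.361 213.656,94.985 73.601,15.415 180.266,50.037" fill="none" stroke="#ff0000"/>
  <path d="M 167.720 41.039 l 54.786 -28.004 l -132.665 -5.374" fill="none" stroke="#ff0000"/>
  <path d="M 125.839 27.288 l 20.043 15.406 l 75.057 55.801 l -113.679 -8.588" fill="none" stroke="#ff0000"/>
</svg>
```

(Gcodetools for Inkscape — laser output)
G21
G90
G0 X38.092 Y45.638
M4 S400
G1 X96.862 Y20.443 F2154
G1 X181.625 Y79.870
G1 X231.241 Y38.144
G1 X9.230 Y57.360
G1 X38.092 Y45.638
M5
G0 X211.607 Y7.320
M4 S400
G1 X172.854 Y33.451 F2154
G1 X61.507 Y13.253
G1 X213.656 Y8.629
G1 X73.601 Y88.199
G1 X180.266 Y53.577
G1 X211.607 Y7.320
M5
G0 X167.720 Y62.575
M4 S400
G1 X222.506 Y90.579 F2154
G1 X89.841 Y95.953
M5
G0 X125.839 Y76.326
M4 S400
G1 X145.882 Y60.920 F2154
G1 X220.939 Y5.119
G1 X107.260 Y13.707
M5
G0 X0.000 Y0.000

Since the viewBox matches the mm dimensions, user units are millimetres directly. The only transform is the Y-flip y_m = 103.614 − y_svg.

Shape 1 is a closed polygon drawn with `<polygon>`. Its stroke #ff0000 means score at S400, F2154. After flipping Y the toolpath is (38.092,45.638) → (96.862,20.443) → (181.625,79.870) → (231.241,38.144) → (9.230,57.360) → (38.092,45.638), returning to the start.

Shape 2 is a closed polygon drawn with `<polygon>`. Its stroke #ff0000 means score at S400, F2154. After flipping Y the toolpath is (211.607,7.320) → (172.854,33.451) → (61.507,13.253) → (213.656,8.629) → (73.601,88.199) → (180.266,53.577) → (211.607,7.320), returning to the start.

Shape 3 is a open polyline drawn with `<path>`. Its stroke #ff0000 means score at S400, F2154. After flipping Y the toolpath is (167.720,62.575) → (222.506,90.579) → (89.841,95.953).

Shape 4 is a open polyline drawn with `<path>`. Its stroke #ff0000 means score at S400, F2154. After flipping Y the toolpath is (125.839,76.326) → (145.882,60.920) → (220.939,5.119) → (107.260,13.707).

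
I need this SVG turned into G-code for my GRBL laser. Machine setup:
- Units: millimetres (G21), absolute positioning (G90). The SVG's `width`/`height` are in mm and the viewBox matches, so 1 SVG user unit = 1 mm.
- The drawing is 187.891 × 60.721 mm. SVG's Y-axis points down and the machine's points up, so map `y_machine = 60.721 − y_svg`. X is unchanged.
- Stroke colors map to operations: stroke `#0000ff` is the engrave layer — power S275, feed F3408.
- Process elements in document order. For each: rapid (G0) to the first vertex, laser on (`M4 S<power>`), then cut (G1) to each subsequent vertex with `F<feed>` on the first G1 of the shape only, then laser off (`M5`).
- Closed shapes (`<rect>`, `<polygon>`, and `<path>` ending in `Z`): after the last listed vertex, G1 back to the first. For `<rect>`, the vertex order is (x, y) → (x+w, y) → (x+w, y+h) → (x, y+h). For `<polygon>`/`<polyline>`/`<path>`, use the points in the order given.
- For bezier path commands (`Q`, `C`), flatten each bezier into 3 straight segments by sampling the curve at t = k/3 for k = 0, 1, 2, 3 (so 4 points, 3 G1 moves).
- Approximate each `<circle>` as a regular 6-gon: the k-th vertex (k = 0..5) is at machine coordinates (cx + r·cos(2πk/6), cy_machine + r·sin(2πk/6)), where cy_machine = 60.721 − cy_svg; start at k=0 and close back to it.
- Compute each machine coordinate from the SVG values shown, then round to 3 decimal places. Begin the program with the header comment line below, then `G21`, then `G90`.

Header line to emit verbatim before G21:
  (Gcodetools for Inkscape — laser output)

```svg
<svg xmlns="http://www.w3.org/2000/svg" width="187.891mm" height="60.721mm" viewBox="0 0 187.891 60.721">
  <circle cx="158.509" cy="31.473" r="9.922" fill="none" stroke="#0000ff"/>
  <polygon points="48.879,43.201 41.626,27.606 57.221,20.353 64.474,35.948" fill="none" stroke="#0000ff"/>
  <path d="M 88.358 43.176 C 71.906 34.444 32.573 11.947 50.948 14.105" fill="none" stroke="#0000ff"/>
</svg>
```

(Gcodetools for Inkscape — laser output)
G21
G90
G0 X168.431 Y29.248
M4 S275
G1 X163.470 Y37.841 F3408
G1 X153.548 Y37.841
G1 X148.587 Y29.248
G1 X153.548 Y20.655
G1 X163.470 Y20.655
G1 X168.431 Y29.248
M5
G0 X48.879 Y17.520
M4 S275
G1 X41.626 Y33.115 F3408
G1 X57.221 Y40.368
G1 X64.474 Y24.773
G1 X48.879 Y17.520
M5
G0 X88.358 Y17.545
M4 S275
G1 X67.264 Y29.442 F3408
G1 X48.824 Y41.979
G1 X50.948 Y46.616
M5

1 u = 1 mm; y_m = 60.721 − y.

[1] `<circle>` circle, #0000ff→engrave S275 F3408: (168.431,29.248) → (163.470,37.841) → (153.548,37.841) → (148.587,29.248) → (153.548,20.655) → (163.470,20.655) → (168.431,29.248) (closed)

[2] `<polygon>` regular polygon, #0000ff→engrave S275 F3408: (48.879,17.520) → (41.626,33.115) → (57.221,40.368) → (64.474,24.773) → (48.879,17.520) (closed)

[3] `<path>` cubic bezier, #0000ff→engrave S275 F3408: (88.358,17.545) → (67.264,29.442) → (48.824,41.979) → (50.948,46.616)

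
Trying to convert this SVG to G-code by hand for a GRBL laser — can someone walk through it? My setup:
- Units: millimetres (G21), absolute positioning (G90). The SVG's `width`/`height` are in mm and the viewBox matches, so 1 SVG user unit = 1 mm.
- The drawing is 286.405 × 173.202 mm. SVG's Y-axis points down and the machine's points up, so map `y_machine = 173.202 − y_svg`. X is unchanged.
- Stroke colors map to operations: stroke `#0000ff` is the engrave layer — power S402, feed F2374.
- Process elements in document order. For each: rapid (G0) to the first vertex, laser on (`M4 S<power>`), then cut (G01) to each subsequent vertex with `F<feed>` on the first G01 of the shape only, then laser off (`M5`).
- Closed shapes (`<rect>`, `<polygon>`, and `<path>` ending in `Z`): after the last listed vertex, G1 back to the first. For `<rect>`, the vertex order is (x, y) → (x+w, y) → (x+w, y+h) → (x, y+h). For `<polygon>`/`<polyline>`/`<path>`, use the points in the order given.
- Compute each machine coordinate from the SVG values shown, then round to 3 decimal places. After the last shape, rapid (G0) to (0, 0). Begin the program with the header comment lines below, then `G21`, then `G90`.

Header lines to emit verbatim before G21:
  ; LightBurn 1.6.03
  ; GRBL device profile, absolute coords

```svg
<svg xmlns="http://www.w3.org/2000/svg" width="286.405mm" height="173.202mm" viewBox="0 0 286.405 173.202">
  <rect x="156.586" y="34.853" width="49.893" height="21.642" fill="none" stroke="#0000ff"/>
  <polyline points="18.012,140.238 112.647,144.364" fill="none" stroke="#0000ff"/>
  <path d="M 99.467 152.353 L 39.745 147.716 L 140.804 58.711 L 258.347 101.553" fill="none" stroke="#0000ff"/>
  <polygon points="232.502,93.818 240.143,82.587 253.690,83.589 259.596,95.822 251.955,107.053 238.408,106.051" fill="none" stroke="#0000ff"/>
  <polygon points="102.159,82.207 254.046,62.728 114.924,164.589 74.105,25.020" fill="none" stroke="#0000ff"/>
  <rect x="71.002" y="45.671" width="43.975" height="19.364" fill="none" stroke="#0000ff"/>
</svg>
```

Since the viewBox matches the mm dimensions, user units are millimetres directly. The only transform is the Y-flip y_m = 173.202 − y_svg.

Shape 1 is a rectangle drawn with `<rect>`. Its stroke #0000ff means engrave at S402, F2374. After flipping Y the toolpath is (156.586,138.349) → (206.479,138.349) → (206.479,116.707) → (156.586,116.707) → (156.586,138.349), returning to the start.

Shape 2 is a line segment drawn with `<polyline>`. Its stroke #0000ff means engrave at S402, F2374. After flipping Y the toolpath is (18.012,32.964) → (112.647,28.838).

Shape 3 is a open polyline drawn with `<path>`. Its stroke #0000ff means engrave at S402, F2374. After flipping Y the toolpath is (99.467,20.849) → (39.745,25.486) → (140.804,114.491) → (258.347,71.649).

Shape 4 is a regular polygon drawn with `<polygon>`. Its stroke #0000ff means engrave at S402, F2374. After flipping Y the toolpath is (232.502,79.384) → (240.143,90.615) → (253.690,89.613) → (259.596,77.380) → (251.955,66.149) → (238.408,67.151) → (232.502,79.384), returning to the start.

Shape 5 is a closed polygon drawn with `<polygon>`. Its stroke #0000ff means engrave at S402, F2374. After flipping Y the toolpath is (102.159,90.995) → (254.046,110.474) → (114.924,8.613) → (74.105,148.182) → (102.159,90.995), returning to the start.

Shape 6 is a rectangle drawn with `<rect>`. Its stroke #0000ff means engrave at S402, F2374. After flipping Y the toolpath is (71.002,127.531) → (114.977,127.531) → (114.977,108.167) → (71.002,108.167) → (71.002,127.531), returning to the start.

; LightBurn 1.6.03
; GRBL device profile, absolute coords
G21
G90
G0 X156.586 Y138.349
M4 S402
G01 X206.479 Y138.349 F2374
G01 X206.479 Y116.707
G01 X156.586 Y116.707
G01 X156.586 Y138.349
M5
G0 X18.012 Y32.964
M4 S402
G01 X112.647 Y28.838 F2374
M5
G0 X99.467 Y20.849
M4 S402
G01 X39.745 Y25.486 F2374
G01 X140.804 Y114.491
G01 X258.347 Y71.649
M5
G0 X232.502 Y79.384
M4 S402
G01 X240.143 Y90.615 F2374
G01 X253.690 Y89.613
G01 X259.596 Y77.380
G01 X251.955 Y66.149
G01 X238.408 Y67.151
G01 X232.502 Y79.384
M5
G0 X102.159 Y90.995
M4 S402
G01 X254.046 Y110.474 F2374
G01 X114.924 Y8.613
G01 X74.105 Y148.182
G01 X102.159 Y90.995
M5
G0 X71.002 Y127.531
M4 S402
G01 X114.977 Y127.531 F2374
G01 X114.977 Y108.167
G01 X71.002 Y108.167
G01 X71.002 Y127.531
M5
G0 X0.000 Y0.000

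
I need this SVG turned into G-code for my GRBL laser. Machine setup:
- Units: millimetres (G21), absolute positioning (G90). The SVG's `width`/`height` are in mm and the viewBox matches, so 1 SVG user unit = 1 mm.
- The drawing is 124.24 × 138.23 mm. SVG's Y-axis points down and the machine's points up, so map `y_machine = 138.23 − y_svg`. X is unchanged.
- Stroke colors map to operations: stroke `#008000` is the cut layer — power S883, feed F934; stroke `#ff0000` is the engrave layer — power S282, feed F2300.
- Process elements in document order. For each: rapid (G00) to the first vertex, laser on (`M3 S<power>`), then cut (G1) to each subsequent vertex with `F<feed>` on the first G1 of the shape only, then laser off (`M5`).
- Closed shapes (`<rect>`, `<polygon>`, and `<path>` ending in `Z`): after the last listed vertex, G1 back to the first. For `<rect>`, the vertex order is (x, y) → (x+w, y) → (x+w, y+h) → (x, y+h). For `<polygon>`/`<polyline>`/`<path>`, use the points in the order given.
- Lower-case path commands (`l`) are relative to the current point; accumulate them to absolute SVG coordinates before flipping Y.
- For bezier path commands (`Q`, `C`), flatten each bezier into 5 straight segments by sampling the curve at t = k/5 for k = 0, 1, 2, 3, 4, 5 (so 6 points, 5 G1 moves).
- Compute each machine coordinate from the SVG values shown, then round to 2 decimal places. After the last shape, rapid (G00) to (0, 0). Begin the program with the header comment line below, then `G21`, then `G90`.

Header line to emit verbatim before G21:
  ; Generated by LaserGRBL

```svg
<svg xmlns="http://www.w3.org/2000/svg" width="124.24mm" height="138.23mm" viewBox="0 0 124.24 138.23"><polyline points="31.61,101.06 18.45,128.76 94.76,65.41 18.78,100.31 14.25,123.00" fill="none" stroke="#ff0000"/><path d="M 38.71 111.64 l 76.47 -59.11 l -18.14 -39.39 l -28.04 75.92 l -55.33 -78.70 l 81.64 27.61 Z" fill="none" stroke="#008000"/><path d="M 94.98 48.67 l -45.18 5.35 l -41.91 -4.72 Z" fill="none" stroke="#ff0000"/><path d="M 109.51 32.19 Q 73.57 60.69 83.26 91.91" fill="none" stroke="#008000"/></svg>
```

1 u = 1 mm; y_m = 138.23 − y.

[1] `<polyline>` open polyline, #ff0000→engrave S282 F2300: (31.61,37.17) → (18.45,9.47) → (94.76,72.82) → (18.78,37.92) → (14.25,15.23)

[2] `<path>` closed polygon, #008000→cut S883 F934: (38.71,26.59) → (115.18,85.70) → (97.04,125.09) → (69.00,49.17) → (13.67,127.87) → (95.31,100.26) → (38.71,26.59) (closed)

[3] `<path>` closed polygon, #ff0000→engrave S282 F2300: (94.98,89.56) → (49.80,84.21) → (7.89,88.93) → (94.98,89.56) (closed)

[4] `<path>` quadratic bezier, #008000→cut S883 F934: (109.51,106.04) → (96.96,94.53) → (88.06,82.80) → (82.81,70.86) → (81.21,58.70) → (83.26,46.32)

; Generated by LaserGRBL
G21
G90
G00 X31.61 Y37.17
M3 S282
G1 X18.45 Y9.47 F2300
G1 X94.76 Y72.82
G1 X18.78 Y37.92
G1 X14.25 Y15.23
M5
G00 X38.71 Y26.59
M3 S883
G1 X115.18 Y85.70 F934
G1 X97.04 Y125.09
G1 X69.00 Y49.17
G1 X13.67 Y127.87
G1 X95.31 Y100.26
G1 X38.71 Y26.59
M5
G00 X94.98 Y89.56
M3 S282
G1 X49.80 Y84.21 F2300
G1 X7.89 Y88.93
G1 X94.98 Y89.56
M5
G00 X109.51 Y106.04
M3 S883
G1 X96.96 Y94.53 F934
G1 X88.06 Y82.80
G1 X82.81 Y70.86
G1 X81.21 Y58.70
G1 X83.26 Y46.32
M5
G00 X0.00 Y0.00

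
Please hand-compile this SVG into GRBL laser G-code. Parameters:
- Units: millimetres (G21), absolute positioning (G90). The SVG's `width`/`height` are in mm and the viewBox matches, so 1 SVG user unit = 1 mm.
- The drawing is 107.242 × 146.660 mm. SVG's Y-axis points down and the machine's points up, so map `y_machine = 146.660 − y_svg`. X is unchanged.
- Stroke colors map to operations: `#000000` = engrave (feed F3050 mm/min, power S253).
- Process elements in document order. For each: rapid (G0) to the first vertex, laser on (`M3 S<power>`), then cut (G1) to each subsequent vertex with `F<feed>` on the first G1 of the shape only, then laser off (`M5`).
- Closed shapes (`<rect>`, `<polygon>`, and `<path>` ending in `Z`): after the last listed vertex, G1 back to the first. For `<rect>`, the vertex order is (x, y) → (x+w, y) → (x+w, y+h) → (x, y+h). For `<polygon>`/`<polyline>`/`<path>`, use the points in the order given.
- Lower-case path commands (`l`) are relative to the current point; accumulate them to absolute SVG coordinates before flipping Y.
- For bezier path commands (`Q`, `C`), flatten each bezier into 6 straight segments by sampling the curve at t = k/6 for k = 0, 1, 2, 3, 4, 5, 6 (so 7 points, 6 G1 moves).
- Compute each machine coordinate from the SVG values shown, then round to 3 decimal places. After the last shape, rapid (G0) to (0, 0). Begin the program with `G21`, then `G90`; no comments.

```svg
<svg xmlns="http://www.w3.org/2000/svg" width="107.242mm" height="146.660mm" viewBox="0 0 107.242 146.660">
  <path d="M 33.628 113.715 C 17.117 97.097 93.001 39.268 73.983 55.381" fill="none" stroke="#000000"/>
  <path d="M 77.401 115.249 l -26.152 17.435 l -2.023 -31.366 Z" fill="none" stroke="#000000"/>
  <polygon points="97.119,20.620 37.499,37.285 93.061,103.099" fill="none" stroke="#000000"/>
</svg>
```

viewBox `0 0 107.242 146.660` with mm width/height → 1 unit = 1 mm. Flip: y_m = 146.660 − y_svg.

**Shape 1** — `<path>` cubic bezier, stroke `#000000` → engrave (S253, F3050). Control points (SVG): P0=(33.628,113.715), P1=(17.117,97.097), P2=(93.001,39.268), P3=(73.983,55.381); sampled at t=k/6. Machine vertices: (33.628,32.945) → (32.205,44.155) → (40.978,59.035) → (54.746,74.386) → (68.304,87.010) → (76.451,93.707) → (73.983,91.279). Open path.

**Shape 2** — `<path>` regular polygon, stroke `#000000` → engrave (S253, F3050). Machine vertices: (77.401,31.411) → (51.249,13.976) → (49.226,45.342) → (77.401,31.411). Closed: final G1 returns to the first vertex.

**Shape 3** — `<polygon>` closed polygon, stroke `#000000` → engrave (S253, F3050). Machine vertices: (97.119,126.040) → (37.499,109.375) → (93.061,43.561) → (97.119,126.040). Closed: final G1 returns to the first vertex.

G21
G90
G0 X33.628 Y32.945
M3 S253
G1 X32.205 Y44.155 F3050
G1 X40.978 Y59.035
G1 X54.746 Y74.386
G1 X68.304 Y87.010
G1 X76.451 Y93.707
G1 X73.983 Y91.279
M5
G0 X77.401 Y31.411
M3 S253
G1 X51.249 Y13.976 F3050
G1 X49.226 Y45.342
G1 X77.401 Y31.411
M5
G0 X97.119 Y126.040
M3 S253
G1 X37.499 Y109.375 F3050
G1 X93.061 Y43.561
G1 X97.119 Y126.040
M5
G0 X0.000 Y0.000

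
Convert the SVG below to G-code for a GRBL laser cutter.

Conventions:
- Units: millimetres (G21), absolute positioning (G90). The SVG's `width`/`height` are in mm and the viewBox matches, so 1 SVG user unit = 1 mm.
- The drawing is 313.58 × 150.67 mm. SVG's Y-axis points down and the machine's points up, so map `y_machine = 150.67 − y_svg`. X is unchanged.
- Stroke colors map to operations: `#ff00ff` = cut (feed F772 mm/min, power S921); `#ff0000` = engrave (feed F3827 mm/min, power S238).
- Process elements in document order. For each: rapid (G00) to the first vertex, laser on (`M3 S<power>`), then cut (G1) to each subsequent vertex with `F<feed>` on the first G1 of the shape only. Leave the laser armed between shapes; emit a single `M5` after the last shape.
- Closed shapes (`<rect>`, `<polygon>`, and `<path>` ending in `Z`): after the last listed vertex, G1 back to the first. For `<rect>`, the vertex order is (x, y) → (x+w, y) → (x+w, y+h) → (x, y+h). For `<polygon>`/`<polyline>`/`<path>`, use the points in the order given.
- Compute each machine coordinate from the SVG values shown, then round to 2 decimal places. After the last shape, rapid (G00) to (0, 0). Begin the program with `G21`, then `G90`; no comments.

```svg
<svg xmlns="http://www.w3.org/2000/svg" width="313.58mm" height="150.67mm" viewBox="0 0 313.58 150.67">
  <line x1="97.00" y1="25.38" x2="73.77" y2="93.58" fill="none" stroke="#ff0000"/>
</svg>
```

Since the viewBox matches the mm dimensions, user units are millimetres directly. The only transform is the Y-flip y_m = 150.67 − y_svg.

Shape 1 is a line segment drawn with `<line>`. Its stroke #ff0000 means engrave at S238, F3827. After flipping Y the toolpath is (97.00,125.29) → (73.77,57.09).

G21
G90
G00 X97.00 Y125.29
M3 S238
G1 X73.77 Y57.09 F3827
M5
G00 X0.00 Y0.00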